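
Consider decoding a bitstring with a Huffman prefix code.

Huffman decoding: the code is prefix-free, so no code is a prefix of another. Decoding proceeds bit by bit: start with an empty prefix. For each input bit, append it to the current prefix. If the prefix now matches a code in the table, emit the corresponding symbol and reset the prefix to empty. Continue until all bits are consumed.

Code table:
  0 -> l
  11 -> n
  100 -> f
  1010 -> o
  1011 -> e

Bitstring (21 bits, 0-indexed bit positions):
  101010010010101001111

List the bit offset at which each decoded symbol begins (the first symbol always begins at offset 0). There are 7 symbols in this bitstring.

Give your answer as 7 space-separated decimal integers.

Bit 0: prefix='1' (no match yet)
Bit 1: prefix='10' (no match yet)
Bit 2: prefix='101' (no match yet)
Bit 3: prefix='1010' -> emit 'o', reset
Bit 4: prefix='1' (no match yet)
Bit 5: prefix='10' (no match yet)
Bit 6: prefix='100' -> emit 'f', reset
Bit 7: prefix='1' (no match yet)
Bit 8: prefix='10' (no match yet)
Bit 9: prefix='100' -> emit 'f', reset
Bit 10: prefix='1' (no match yet)
Bit 11: prefix='10' (no match yet)
Bit 12: prefix='101' (no match yet)
Bit 13: prefix='1010' -> emit 'o', reset
Bit 14: prefix='1' (no match yet)
Bit 15: prefix='10' (no match yet)
Bit 16: prefix='100' -> emit 'f', reset
Bit 17: prefix='1' (no match yet)
Bit 18: prefix='11' -> emit 'n', reset
Bit 19: prefix='1' (no match yet)
Bit 20: prefix='11' -> emit 'n', reset

Answer: 0 4 7 10 14 17 19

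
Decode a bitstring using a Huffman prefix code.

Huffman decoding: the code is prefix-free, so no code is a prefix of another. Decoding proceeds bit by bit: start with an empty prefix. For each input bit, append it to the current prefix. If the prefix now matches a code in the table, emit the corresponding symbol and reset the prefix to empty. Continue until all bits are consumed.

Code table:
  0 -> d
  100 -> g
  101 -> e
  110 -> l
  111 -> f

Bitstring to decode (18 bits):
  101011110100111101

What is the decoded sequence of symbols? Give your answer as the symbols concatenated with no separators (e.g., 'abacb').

Bit 0: prefix='1' (no match yet)
Bit 1: prefix='10' (no match yet)
Bit 2: prefix='101' -> emit 'e', reset
Bit 3: prefix='0' -> emit 'd', reset
Bit 4: prefix='1' (no match yet)
Bit 5: prefix='11' (no match yet)
Bit 6: prefix='111' -> emit 'f', reset
Bit 7: prefix='1' (no match yet)
Bit 8: prefix='10' (no match yet)
Bit 9: prefix='101' -> emit 'e', reset
Bit 10: prefix='0' -> emit 'd', reset
Bit 11: prefix='0' -> emit 'd', reset
Bit 12: prefix='1' (no match yet)
Bit 13: prefix='11' (no match yet)
Bit 14: prefix='111' -> emit 'f', reset
Bit 15: prefix='1' (no match yet)
Bit 16: prefix='10' (no match yet)
Bit 17: prefix='101' -> emit 'e', reset

Answer: edfeddfe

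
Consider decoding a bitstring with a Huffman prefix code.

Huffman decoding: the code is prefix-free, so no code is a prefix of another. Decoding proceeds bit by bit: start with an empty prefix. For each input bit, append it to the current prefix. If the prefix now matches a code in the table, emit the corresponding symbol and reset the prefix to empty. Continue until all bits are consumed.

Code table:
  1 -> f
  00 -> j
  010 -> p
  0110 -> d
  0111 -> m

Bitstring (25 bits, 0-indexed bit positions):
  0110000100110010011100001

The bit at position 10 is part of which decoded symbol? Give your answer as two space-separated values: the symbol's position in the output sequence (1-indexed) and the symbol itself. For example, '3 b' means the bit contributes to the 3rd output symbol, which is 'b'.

Answer: 4 d

Derivation:
Bit 0: prefix='0' (no match yet)
Bit 1: prefix='01' (no match yet)
Bit 2: prefix='011' (no match yet)
Bit 3: prefix='0110' -> emit 'd', reset
Bit 4: prefix='0' (no match yet)
Bit 5: prefix='00' -> emit 'j', reset
Bit 6: prefix='0' (no match yet)
Bit 7: prefix='01' (no match yet)
Bit 8: prefix='010' -> emit 'p', reset
Bit 9: prefix='0' (no match yet)
Bit 10: prefix='01' (no match yet)
Bit 11: prefix='011' (no match yet)
Bit 12: prefix='0110' -> emit 'd', reset
Bit 13: prefix='0' (no match yet)
Bit 14: prefix='01' (no match yet)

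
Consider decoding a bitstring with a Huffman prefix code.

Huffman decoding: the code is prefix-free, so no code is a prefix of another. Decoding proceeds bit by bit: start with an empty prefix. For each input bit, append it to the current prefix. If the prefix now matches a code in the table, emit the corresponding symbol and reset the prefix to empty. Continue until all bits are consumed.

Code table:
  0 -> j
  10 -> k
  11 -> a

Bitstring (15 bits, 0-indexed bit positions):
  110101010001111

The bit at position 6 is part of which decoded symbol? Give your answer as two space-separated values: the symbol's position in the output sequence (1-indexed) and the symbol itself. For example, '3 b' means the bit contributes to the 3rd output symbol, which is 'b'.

Bit 0: prefix='1' (no match yet)
Bit 1: prefix='11' -> emit 'a', reset
Bit 2: prefix='0' -> emit 'j', reset
Bit 3: prefix='1' (no match yet)
Bit 4: prefix='10' -> emit 'k', reset
Bit 5: prefix='1' (no match yet)
Bit 6: prefix='10' -> emit 'k', reset
Bit 7: prefix='1' (no match yet)
Bit 8: prefix='10' -> emit 'k', reset
Bit 9: prefix='0' -> emit 'j', reset
Bit 10: prefix='0' -> emit 'j', reset

Answer: 4 k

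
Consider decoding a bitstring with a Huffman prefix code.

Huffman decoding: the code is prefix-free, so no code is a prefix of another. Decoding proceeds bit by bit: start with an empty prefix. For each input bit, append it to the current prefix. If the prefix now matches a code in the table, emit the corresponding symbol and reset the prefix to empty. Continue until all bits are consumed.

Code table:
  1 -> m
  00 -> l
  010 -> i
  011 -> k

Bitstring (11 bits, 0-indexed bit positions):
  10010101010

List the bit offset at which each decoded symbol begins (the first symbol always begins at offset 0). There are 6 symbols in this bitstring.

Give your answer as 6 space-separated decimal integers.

Answer: 0 1 3 4 7 8

Derivation:
Bit 0: prefix='1' -> emit 'm', reset
Bit 1: prefix='0' (no match yet)
Bit 2: prefix='00' -> emit 'l', reset
Bit 3: prefix='1' -> emit 'm', reset
Bit 4: prefix='0' (no match yet)
Bit 5: prefix='01' (no match yet)
Bit 6: prefix='010' -> emit 'i', reset
Bit 7: prefix='1' -> emit 'm', reset
Bit 8: prefix='0' (no match yet)
Bit 9: prefix='01' (no match yet)
Bit 10: prefix='010' -> emit 'i', reset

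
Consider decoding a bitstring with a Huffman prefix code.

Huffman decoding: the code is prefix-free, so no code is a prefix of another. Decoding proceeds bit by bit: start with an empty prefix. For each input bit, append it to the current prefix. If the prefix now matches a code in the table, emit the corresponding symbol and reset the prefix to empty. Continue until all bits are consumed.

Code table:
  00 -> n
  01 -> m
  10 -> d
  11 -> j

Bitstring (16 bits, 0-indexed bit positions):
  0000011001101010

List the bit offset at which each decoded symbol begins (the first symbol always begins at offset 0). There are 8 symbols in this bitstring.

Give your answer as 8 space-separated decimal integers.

Answer: 0 2 4 6 8 10 12 14

Derivation:
Bit 0: prefix='0' (no match yet)
Bit 1: prefix='00' -> emit 'n', reset
Bit 2: prefix='0' (no match yet)
Bit 3: prefix='00' -> emit 'n', reset
Bit 4: prefix='0' (no match yet)
Bit 5: prefix='01' -> emit 'm', reset
Bit 6: prefix='1' (no match yet)
Bit 7: prefix='10' -> emit 'd', reset
Bit 8: prefix='0' (no match yet)
Bit 9: prefix='01' -> emit 'm', reset
Bit 10: prefix='1' (no match yet)
Bit 11: prefix='10' -> emit 'd', reset
Bit 12: prefix='1' (no match yet)
Bit 13: prefix='10' -> emit 'd', reset
Bit 14: prefix='1' (no match yet)
Bit 15: prefix='10' -> emit 'd', reset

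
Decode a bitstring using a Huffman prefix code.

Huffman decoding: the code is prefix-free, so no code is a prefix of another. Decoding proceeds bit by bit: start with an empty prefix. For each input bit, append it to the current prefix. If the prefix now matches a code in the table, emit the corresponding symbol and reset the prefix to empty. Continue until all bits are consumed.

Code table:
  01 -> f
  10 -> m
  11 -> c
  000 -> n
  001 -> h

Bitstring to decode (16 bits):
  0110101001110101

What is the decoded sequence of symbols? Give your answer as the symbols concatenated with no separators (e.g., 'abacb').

Answer: fmmmfcff

Derivation:
Bit 0: prefix='0' (no match yet)
Bit 1: prefix='01' -> emit 'f', reset
Bit 2: prefix='1' (no match yet)
Bit 3: prefix='10' -> emit 'm', reset
Bit 4: prefix='1' (no match yet)
Bit 5: prefix='10' -> emit 'm', reset
Bit 6: prefix='1' (no match yet)
Bit 7: prefix='10' -> emit 'm', reset
Bit 8: prefix='0' (no match yet)
Bit 9: prefix='01' -> emit 'f', reset
Bit 10: prefix='1' (no match yet)
Bit 11: prefix='11' -> emit 'c', reset
Bit 12: prefix='0' (no match yet)
Bit 13: prefix='01' -> emit 'f', reset
Bit 14: prefix='0' (no match yet)
Bit 15: prefix='01' -> emit 'f', reset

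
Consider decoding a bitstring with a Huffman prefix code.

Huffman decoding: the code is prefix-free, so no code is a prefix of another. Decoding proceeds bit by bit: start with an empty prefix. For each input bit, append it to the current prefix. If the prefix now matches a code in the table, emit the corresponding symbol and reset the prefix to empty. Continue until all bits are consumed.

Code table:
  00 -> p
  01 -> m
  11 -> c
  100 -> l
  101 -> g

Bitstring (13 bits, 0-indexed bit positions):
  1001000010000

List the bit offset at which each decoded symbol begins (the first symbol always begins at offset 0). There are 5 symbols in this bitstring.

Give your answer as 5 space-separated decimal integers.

Answer: 0 3 6 8 11

Derivation:
Bit 0: prefix='1' (no match yet)
Bit 1: prefix='10' (no match yet)
Bit 2: prefix='100' -> emit 'l', reset
Bit 3: prefix='1' (no match yet)
Bit 4: prefix='10' (no match yet)
Bit 5: prefix='100' -> emit 'l', reset
Bit 6: prefix='0' (no match yet)
Bit 7: prefix='00' -> emit 'p', reset
Bit 8: prefix='1' (no match yet)
Bit 9: prefix='10' (no match yet)
Bit 10: prefix='100' -> emit 'l', reset
Bit 11: prefix='0' (no match yet)
Bit 12: prefix='00' -> emit 'p', reset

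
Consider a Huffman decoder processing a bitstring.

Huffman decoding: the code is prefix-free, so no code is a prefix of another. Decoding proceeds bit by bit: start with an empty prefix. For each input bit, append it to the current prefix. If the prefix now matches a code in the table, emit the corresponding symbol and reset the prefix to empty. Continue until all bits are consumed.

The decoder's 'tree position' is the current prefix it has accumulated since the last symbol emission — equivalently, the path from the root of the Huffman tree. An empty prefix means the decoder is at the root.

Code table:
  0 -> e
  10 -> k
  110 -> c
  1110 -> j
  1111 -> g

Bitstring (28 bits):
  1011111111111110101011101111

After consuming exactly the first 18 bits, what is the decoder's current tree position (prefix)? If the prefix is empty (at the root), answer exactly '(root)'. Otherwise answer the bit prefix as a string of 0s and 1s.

Answer: (root)

Derivation:
Bit 0: prefix='1' (no match yet)
Bit 1: prefix='10' -> emit 'k', reset
Bit 2: prefix='1' (no match yet)
Bit 3: prefix='11' (no match yet)
Bit 4: prefix='111' (no match yet)
Bit 5: prefix='1111' -> emit 'g', reset
Bit 6: prefix='1' (no match yet)
Bit 7: prefix='11' (no match yet)
Bit 8: prefix='111' (no match yet)
Bit 9: prefix='1111' -> emit 'g', reset
Bit 10: prefix='1' (no match yet)
Bit 11: prefix='11' (no match yet)
Bit 12: prefix='111' (no match yet)
Bit 13: prefix='1111' -> emit 'g', reset
Bit 14: prefix='1' (no match yet)
Bit 15: prefix='10' -> emit 'k', reset
Bit 16: prefix='1' (no match yet)
Bit 17: prefix='10' -> emit 'k', reset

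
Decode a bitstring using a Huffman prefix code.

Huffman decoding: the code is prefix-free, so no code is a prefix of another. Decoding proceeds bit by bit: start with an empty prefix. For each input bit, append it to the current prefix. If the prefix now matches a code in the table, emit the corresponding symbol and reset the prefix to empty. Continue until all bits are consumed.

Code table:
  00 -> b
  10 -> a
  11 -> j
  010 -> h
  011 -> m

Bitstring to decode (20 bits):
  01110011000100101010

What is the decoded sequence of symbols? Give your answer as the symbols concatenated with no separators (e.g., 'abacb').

Bit 0: prefix='0' (no match yet)
Bit 1: prefix='01' (no match yet)
Bit 2: prefix='011' -> emit 'm', reset
Bit 3: prefix='1' (no match yet)
Bit 4: prefix='10' -> emit 'a', reset
Bit 5: prefix='0' (no match yet)
Bit 6: prefix='01' (no match yet)
Bit 7: prefix='011' -> emit 'm', reset
Bit 8: prefix='0' (no match yet)
Bit 9: prefix='00' -> emit 'b', reset
Bit 10: prefix='0' (no match yet)
Bit 11: prefix='01' (no match yet)
Bit 12: prefix='010' -> emit 'h', reset
Bit 13: prefix='0' (no match yet)
Bit 14: prefix='01' (no match yet)
Bit 15: prefix='010' -> emit 'h', reset
Bit 16: prefix='1' (no match yet)
Bit 17: prefix='10' -> emit 'a', reset
Bit 18: prefix='1' (no match yet)
Bit 19: prefix='10' -> emit 'a', reset

Answer: mambhhaa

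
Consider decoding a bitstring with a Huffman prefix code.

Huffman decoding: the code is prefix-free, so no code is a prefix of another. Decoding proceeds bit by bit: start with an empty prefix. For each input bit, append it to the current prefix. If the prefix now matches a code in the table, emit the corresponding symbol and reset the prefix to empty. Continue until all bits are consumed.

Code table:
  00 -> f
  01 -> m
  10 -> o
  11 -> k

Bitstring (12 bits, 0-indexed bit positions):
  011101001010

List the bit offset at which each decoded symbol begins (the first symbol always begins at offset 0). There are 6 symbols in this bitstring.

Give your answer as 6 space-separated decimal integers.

Bit 0: prefix='0' (no match yet)
Bit 1: prefix='01' -> emit 'm', reset
Bit 2: prefix='1' (no match yet)
Bit 3: prefix='11' -> emit 'k', reset
Bit 4: prefix='0' (no match yet)
Bit 5: prefix='01' -> emit 'm', reset
Bit 6: prefix='0' (no match yet)
Bit 7: prefix='00' -> emit 'f', reset
Bit 8: prefix='1' (no match yet)
Bit 9: prefix='10' -> emit 'o', reset
Bit 10: prefix='1' (no match yet)
Bit 11: prefix='10' -> emit 'o', reset

Answer: 0 2 4 6 8 10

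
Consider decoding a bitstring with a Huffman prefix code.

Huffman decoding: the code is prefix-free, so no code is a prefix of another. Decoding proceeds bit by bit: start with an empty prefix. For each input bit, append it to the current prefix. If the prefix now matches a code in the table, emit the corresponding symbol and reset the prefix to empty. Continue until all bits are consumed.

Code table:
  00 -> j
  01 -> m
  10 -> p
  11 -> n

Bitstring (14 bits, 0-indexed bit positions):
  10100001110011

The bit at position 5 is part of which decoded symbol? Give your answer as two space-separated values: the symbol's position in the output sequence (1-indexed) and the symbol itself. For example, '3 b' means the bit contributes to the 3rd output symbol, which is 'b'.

Bit 0: prefix='1' (no match yet)
Bit 1: prefix='10' -> emit 'p', reset
Bit 2: prefix='1' (no match yet)
Bit 3: prefix='10' -> emit 'p', reset
Bit 4: prefix='0' (no match yet)
Bit 5: prefix='00' -> emit 'j', reset
Bit 6: prefix='0' (no match yet)
Bit 7: prefix='01' -> emit 'm', reset
Bit 8: prefix='1' (no match yet)
Bit 9: prefix='11' -> emit 'n', reset

Answer: 3 j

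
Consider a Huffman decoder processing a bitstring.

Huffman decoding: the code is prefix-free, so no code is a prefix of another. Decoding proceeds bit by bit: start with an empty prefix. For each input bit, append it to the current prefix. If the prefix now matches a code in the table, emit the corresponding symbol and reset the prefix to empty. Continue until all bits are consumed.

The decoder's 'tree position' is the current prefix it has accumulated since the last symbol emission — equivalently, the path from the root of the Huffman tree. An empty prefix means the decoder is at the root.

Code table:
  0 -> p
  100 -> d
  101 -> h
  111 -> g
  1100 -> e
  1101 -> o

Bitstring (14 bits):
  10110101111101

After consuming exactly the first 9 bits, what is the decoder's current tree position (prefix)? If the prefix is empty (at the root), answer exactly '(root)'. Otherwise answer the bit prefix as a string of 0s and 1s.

Bit 0: prefix='1' (no match yet)
Bit 1: prefix='10' (no match yet)
Bit 2: prefix='101' -> emit 'h', reset
Bit 3: prefix='1' (no match yet)
Bit 4: prefix='10' (no match yet)
Bit 5: prefix='101' -> emit 'h', reset
Bit 6: prefix='0' -> emit 'p', reset
Bit 7: prefix='1' (no match yet)
Bit 8: prefix='11' (no match yet)

Answer: 11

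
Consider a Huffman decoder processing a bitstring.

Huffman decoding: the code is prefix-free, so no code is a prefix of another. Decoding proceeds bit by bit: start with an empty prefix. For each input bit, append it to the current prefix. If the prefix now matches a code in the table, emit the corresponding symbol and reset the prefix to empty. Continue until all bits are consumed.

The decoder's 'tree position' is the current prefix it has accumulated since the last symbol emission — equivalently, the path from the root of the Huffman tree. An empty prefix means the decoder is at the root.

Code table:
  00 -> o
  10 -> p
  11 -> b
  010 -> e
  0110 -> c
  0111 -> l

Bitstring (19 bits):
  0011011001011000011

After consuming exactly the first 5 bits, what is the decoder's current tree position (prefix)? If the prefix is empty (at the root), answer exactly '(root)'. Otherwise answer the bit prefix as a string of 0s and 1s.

Answer: 0

Derivation:
Bit 0: prefix='0' (no match yet)
Bit 1: prefix='00' -> emit 'o', reset
Bit 2: prefix='1' (no match yet)
Bit 3: prefix='11' -> emit 'b', reset
Bit 4: prefix='0' (no match yet)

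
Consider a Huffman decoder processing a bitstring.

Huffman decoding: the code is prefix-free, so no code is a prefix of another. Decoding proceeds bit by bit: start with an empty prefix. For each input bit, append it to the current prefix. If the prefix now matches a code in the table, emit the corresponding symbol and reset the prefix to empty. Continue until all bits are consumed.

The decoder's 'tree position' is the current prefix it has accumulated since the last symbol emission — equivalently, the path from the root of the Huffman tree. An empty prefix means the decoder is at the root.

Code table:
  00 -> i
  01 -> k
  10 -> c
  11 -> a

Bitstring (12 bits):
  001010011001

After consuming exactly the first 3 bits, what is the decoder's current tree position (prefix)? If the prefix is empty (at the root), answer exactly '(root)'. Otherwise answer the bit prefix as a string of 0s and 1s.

Answer: 1

Derivation:
Bit 0: prefix='0' (no match yet)
Bit 1: prefix='00' -> emit 'i', reset
Bit 2: prefix='1' (no match yet)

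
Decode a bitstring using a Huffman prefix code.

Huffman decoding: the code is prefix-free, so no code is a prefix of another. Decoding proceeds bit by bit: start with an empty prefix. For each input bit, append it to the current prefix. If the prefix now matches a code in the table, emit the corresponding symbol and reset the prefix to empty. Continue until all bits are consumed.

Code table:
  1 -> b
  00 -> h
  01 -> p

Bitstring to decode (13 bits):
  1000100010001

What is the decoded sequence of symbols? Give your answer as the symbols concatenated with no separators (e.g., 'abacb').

Bit 0: prefix='1' -> emit 'b', reset
Bit 1: prefix='0' (no match yet)
Bit 2: prefix='00' -> emit 'h', reset
Bit 3: prefix='0' (no match yet)
Bit 4: prefix='01' -> emit 'p', reset
Bit 5: prefix='0' (no match yet)
Bit 6: prefix='00' -> emit 'h', reset
Bit 7: prefix='0' (no match yet)
Bit 8: prefix='01' -> emit 'p', reset
Bit 9: prefix='0' (no match yet)
Bit 10: prefix='00' -> emit 'h', reset
Bit 11: prefix='0' (no match yet)
Bit 12: prefix='01' -> emit 'p', reset

Answer: bhphphp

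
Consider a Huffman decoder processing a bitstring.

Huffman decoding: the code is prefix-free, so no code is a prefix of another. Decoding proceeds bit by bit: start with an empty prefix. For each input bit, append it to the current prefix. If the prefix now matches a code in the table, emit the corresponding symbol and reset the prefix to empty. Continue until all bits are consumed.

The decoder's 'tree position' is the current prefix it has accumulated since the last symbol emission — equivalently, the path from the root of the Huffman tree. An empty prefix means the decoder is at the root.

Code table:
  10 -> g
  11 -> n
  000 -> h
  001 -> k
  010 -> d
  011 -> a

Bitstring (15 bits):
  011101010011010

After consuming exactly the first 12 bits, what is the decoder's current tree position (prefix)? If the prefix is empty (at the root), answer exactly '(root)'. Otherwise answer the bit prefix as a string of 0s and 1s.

Answer: (root)

Derivation:
Bit 0: prefix='0' (no match yet)
Bit 1: prefix='01' (no match yet)
Bit 2: prefix='011' -> emit 'a', reset
Bit 3: prefix='1' (no match yet)
Bit 4: prefix='10' -> emit 'g', reset
Bit 5: prefix='1' (no match yet)
Bit 6: prefix='10' -> emit 'g', reset
Bit 7: prefix='1' (no match yet)
Bit 8: prefix='10' -> emit 'g', reset
Bit 9: prefix='0' (no match yet)
Bit 10: prefix='01' (no match yet)
Bit 11: prefix='011' -> emit 'a', reset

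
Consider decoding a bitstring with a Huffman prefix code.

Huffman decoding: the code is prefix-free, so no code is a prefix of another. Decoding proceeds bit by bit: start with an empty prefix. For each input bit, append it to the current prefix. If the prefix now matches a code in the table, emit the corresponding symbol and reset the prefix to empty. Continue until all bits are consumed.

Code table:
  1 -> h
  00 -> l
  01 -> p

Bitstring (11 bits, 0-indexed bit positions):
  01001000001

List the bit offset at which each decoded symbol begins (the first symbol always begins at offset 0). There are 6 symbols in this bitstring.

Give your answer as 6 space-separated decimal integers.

Bit 0: prefix='0' (no match yet)
Bit 1: prefix='01' -> emit 'p', reset
Bit 2: prefix='0' (no match yet)
Bit 3: prefix='00' -> emit 'l', reset
Bit 4: prefix='1' -> emit 'h', reset
Bit 5: prefix='0' (no match yet)
Bit 6: prefix='00' -> emit 'l', reset
Bit 7: prefix='0' (no match yet)
Bit 8: prefix='00' -> emit 'l', reset
Bit 9: prefix='0' (no match yet)
Bit 10: prefix='01' -> emit 'p', reset

Answer: 0 2 4 5 7 9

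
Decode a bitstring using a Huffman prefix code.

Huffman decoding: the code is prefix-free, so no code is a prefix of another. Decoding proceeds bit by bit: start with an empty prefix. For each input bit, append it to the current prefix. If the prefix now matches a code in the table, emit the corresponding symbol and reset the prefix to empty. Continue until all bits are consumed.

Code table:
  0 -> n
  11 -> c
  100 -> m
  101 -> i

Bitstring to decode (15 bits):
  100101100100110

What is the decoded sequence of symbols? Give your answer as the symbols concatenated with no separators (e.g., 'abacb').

Bit 0: prefix='1' (no match yet)
Bit 1: prefix='10' (no match yet)
Bit 2: prefix='100' -> emit 'm', reset
Bit 3: prefix='1' (no match yet)
Bit 4: prefix='10' (no match yet)
Bit 5: prefix='101' -> emit 'i', reset
Bit 6: prefix='1' (no match yet)
Bit 7: prefix='10' (no match yet)
Bit 8: prefix='100' -> emit 'm', reset
Bit 9: prefix='1' (no match yet)
Bit 10: prefix='10' (no match yet)
Bit 11: prefix='100' -> emit 'm', reset
Bit 12: prefix='1' (no match yet)
Bit 13: prefix='11' -> emit 'c', reset
Bit 14: prefix='0' -> emit 'n', reset

Answer: mimmcn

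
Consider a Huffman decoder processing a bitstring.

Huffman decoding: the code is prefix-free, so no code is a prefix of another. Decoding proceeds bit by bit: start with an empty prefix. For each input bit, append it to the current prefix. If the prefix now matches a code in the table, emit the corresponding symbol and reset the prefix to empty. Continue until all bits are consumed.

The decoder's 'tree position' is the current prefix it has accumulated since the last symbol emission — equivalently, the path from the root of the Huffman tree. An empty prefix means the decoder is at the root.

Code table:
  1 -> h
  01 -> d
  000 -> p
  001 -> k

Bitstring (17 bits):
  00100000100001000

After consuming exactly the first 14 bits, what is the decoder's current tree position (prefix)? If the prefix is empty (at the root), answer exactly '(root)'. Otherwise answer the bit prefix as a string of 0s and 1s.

Answer: (root)

Derivation:
Bit 0: prefix='0' (no match yet)
Bit 1: prefix='00' (no match yet)
Bit 2: prefix='001' -> emit 'k', reset
Bit 3: prefix='0' (no match yet)
Bit 4: prefix='00' (no match yet)
Bit 5: prefix='000' -> emit 'p', reset
Bit 6: prefix='0' (no match yet)
Bit 7: prefix='00' (no match yet)
Bit 8: prefix='001' -> emit 'k', reset
Bit 9: prefix='0' (no match yet)
Bit 10: prefix='00' (no match yet)
Bit 11: prefix='000' -> emit 'p', reset
Bit 12: prefix='0' (no match yet)
Bit 13: prefix='01' -> emit 'd', reset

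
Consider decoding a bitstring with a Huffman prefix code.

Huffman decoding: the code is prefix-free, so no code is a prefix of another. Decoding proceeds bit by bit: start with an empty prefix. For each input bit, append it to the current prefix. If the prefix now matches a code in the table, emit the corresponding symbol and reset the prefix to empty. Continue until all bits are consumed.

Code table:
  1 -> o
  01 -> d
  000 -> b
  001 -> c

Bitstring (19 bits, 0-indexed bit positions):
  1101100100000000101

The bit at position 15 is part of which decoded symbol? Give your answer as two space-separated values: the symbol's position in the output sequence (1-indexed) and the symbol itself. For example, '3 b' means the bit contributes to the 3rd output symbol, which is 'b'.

Bit 0: prefix='1' -> emit 'o', reset
Bit 1: prefix='1' -> emit 'o', reset
Bit 2: prefix='0' (no match yet)
Bit 3: prefix='01' -> emit 'd', reset
Bit 4: prefix='1' -> emit 'o', reset
Bit 5: prefix='0' (no match yet)
Bit 6: prefix='00' (no match yet)
Bit 7: prefix='001' -> emit 'c', reset
Bit 8: prefix='0' (no match yet)
Bit 9: prefix='00' (no match yet)
Bit 10: prefix='000' -> emit 'b', reset
Bit 11: prefix='0' (no match yet)
Bit 12: prefix='00' (no match yet)
Bit 13: prefix='000' -> emit 'b', reset
Bit 14: prefix='0' (no match yet)
Bit 15: prefix='00' (no match yet)
Bit 16: prefix='001' -> emit 'c', reset
Bit 17: prefix='0' (no match yet)
Bit 18: prefix='01' -> emit 'd', reset

Answer: 8 c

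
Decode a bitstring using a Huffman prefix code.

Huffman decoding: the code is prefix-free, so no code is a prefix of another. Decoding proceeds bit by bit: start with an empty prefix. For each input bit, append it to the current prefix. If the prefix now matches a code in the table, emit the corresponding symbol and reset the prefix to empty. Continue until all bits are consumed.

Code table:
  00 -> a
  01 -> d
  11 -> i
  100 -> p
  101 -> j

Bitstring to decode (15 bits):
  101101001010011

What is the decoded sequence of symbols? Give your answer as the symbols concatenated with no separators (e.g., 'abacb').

Answer: jjajai

Derivation:
Bit 0: prefix='1' (no match yet)
Bit 1: prefix='10' (no match yet)
Bit 2: prefix='101' -> emit 'j', reset
Bit 3: prefix='1' (no match yet)
Bit 4: prefix='10' (no match yet)
Bit 5: prefix='101' -> emit 'j', reset
Bit 6: prefix='0' (no match yet)
Bit 7: prefix='00' -> emit 'a', reset
Bit 8: prefix='1' (no match yet)
Bit 9: prefix='10' (no match yet)
Bit 10: prefix='101' -> emit 'j', reset
Bit 11: prefix='0' (no match yet)
Bit 12: prefix='00' -> emit 'a', reset
Bit 13: prefix='1' (no match yet)
Bit 14: prefix='11' -> emit 'i', reset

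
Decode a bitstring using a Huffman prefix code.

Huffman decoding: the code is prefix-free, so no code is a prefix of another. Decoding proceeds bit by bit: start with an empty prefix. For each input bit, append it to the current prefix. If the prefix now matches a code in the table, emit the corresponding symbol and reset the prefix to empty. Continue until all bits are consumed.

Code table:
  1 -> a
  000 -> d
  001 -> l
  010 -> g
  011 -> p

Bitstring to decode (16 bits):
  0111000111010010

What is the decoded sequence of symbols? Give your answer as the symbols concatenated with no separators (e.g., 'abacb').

Answer: padaaagg

Derivation:
Bit 0: prefix='0' (no match yet)
Bit 1: prefix='01' (no match yet)
Bit 2: prefix='011' -> emit 'p', reset
Bit 3: prefix='1' -> emit 'a', reset
Bit 4: prefix='0' (no match yet)
Bit 5: prefix='00' (no match yet)
Bit 6: prefix='000' -> emit 'd', reset
Bit 7: prefix='1' -> emit 'a', reset
Bit 8: prefix='1' -> emit 'a', reset
Bit 9: prefix='1' -> emit 'a', reset
Bit 10: prefix='0' (no match yet)
Bit 11: prefix='01' (no match yet)
Bit 12: prefix='010' -> emit 'g', reset
Bit 13: prefix='0' (no match yet)
Bit 14: prefix='01' (no match yet)
Bit 15: prefix='010' -> emit 'g', reset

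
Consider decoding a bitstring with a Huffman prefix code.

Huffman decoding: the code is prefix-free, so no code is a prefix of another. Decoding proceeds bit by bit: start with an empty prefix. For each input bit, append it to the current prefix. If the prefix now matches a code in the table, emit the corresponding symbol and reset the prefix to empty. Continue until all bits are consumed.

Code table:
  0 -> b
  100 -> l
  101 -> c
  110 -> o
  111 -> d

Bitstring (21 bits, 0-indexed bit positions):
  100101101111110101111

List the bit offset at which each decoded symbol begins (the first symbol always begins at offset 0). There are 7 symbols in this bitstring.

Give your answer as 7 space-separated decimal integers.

Bit 0: prefix='1' (no match yet)
Bit 1: prefix='10' (no match yet)
Bit 2: prefix='100' -> emit 'l', reset
Bit 3: prefix='1' (no match yet)
Bit 4: prefix='10' (no match yet)
Bit 5: prefix='101' -> emit 'c', reset
Bit 6: prefix='1' (no match yet)
Bit 7: prefix='10' (no match yet)
Bit 8: prefix='101' -> emit 'c', reset
Bit 9: prefix='1' (no match yet)
Bit 10: prefix='11' (no match yet)
Bit 11: prefix='111' -> emit 'd', reset
Bit 12: prefix='1' (no match yet)
Bit 13: prefix='11' (no match yet)
Bit 14: prefix='110' -> emit 'o', reset
Bit 15: prefix='1' (no match yet)
Bit 16: prefix='10' (no match yet)
Bit 17: prefix='101' -> emit 'c', reset
Bit 18: prefix='1' (no match yet)
Bit 19: prefix='11' (no match yet)
Bit 20: prefix='111' -> emit 'd', reset

Answer: 0 3 6 9 12 15 18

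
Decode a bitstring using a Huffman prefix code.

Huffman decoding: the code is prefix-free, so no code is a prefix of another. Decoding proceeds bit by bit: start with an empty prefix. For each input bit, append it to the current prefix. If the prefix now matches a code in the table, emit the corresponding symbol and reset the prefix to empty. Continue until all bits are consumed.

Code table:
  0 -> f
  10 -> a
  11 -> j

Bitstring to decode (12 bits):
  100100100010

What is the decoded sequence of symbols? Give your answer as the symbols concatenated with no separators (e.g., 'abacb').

Answer: afafaffa

Derivation:
Bit 0: prefix='1' (no match yet)
Bit 1: prefix='10' -> emit 'a', reset
Bit 2: prefix='0' -> emit 'f', reset
Bit 3: prefix='1' (no match yet)
Bit 4: prefix='10' -> emit 'a', reset
Bit 5: prefix='0' -> emit 'f', reset
Bit 6: prefix='1' (no match yet)
Bit 7: prefix='10' -> emit 'a', reset
Bit 8: prefix='0' -> emit 'f', reset
Bit 9: prefix='0' -> emit 'f', reset
Bit 10: prefix='1' (no match yet)
Bit 11: prefix='10' -> emit 'a', reset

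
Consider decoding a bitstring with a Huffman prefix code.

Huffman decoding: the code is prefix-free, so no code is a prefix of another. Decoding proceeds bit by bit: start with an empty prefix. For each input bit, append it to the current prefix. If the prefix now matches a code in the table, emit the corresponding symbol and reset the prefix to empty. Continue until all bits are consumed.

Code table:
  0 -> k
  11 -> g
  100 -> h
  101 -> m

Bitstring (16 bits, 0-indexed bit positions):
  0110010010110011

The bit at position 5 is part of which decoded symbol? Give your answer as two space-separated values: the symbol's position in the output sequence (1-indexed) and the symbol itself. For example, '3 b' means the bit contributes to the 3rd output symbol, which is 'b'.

Answer: 5 h

Derivation:
Bit 0: prefix='0' -> emit 'k', reset
Bit 1: prefix='1' (no match yet)
Bit 2: prefix='11' -> emit 'g', reset
Bit 3: prefix='0' -> emit 'k', reset
Bit 4: prefix='0' -> emit 'k', reset
Bit 5: prefix='1' (no match yet)
Bit 6: prefix='10' (no match yet)
Bit 7: prefix='100' -> emit 'h', reset
Bit 8: prefix='1' (no match yet)
Bit 9: prefix='10' (no match yet)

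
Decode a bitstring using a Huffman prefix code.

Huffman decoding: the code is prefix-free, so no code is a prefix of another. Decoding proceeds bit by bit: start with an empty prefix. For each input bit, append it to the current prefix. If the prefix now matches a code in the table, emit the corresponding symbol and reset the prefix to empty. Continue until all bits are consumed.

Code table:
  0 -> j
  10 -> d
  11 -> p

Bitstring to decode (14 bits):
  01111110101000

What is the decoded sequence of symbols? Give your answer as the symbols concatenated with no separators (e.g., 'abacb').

Answer: jpppjddjj

Derivation:
Bit 0: prefix='0' -> emit 'j', reset
Bit 1: prefix='1' (no match yet)
Bit 2: prefix='11' -> emit 'p', reset
Bit 3: prefix='1' (no match yet)
Bit 4: prefix='11' -> emit 'p', reset
Bit 5: prefix='1' (no match yet)
Bit 6: prefix='11' -> emit 'p', reset
Bit 7: prefix='0' -> emit 'j', reset
Bit 8: prefix='1' (no match yet)
Bit 9: prefix='10' -> emit 'd', reset
Bit 10: prefix='1' (no match yet)
Bit 11: prefix='10' -> emit 'd', reset
Bit 12: prefix='0' -> emit 'j', reset
Bit 13: prefix='0' -> emit 'j', reset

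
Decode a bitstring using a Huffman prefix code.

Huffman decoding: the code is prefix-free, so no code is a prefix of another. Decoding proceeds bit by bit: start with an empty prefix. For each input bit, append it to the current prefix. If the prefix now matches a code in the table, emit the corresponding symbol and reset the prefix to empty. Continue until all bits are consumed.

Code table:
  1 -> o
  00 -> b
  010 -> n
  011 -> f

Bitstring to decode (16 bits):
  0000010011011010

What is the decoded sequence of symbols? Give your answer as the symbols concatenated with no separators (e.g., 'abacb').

Bit 0: prefix='0' (no match yet)
Bit 1: prefix='00' -> emit 'b', reset
Bit 2: prefix='0' (no match yet)
Bit 3: prefix='00' -> emit 'b', reset
Bit 4: prefix='0' (no match yet)
Bit 5: prefix='01' (no match yet)
Bit 6: prefix='010' -> emit 'n', reset
Bit 7: prefix='0' (no match yet)
Bit 8: prefix='01' (no match yet)
Bit 9: prefix='011' -> emit 'f', reset
Bit 10: prefix='0' (no match yet)
Bit 11: prefix='01' (no match yet)
Bit 12: prefix='011' -> emit 'f', reset
Bit 13: prefix='0' (no match yet)
Bit 14: prefix='01' (no match yet)
Bit 15: prefix='010' -> emit 'n', reset

Answer: bbnffn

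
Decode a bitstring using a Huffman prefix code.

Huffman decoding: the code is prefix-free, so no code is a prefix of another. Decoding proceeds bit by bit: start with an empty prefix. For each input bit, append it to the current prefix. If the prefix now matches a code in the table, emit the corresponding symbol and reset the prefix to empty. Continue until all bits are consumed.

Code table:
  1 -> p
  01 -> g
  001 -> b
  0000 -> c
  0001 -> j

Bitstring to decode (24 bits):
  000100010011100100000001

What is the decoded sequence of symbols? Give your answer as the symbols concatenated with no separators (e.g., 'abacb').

Bit 0: prefix='0' (no match yet)
Bit 1: prefix='00' (no match yet)
Bit 2: prefix='000' (no match yet)
Bit 3: prefix='0001' -> emit 'j', reset
Bit 4: prefix='0' (no match yet)
Bit 5: prefix='00' (no match yet)
Bit 6: prefix='000' (no match yet)
Bit 7: prefix='0001' -> emit 'j', reset
Bit 8: prefix='0' (no match yet)
Bit 9: prefix='00' (no match yet)
Bit 10: prefix='001' -> emit 'b', reset
Bit 11: prefix='1' -> emit 'p', reset
Bit 12: prefix='1' -> emit 'p', reset
Bit 13: prefix='0' (no match yet)
Bit 14: prefix='00' (no match yet)
Bit 15: prefix='001' -> emit 'b', reset
Bit 16: prefix='0' (no match yet)
Bit 17: prefix='00' (no match yet)
Bit 18: prefix='000' (no match yet)
Bit 19: prefix='0000' -> emit 'c', reset
Bit 20: prefix='0' (no match yet)
Bit 21: prefix='00' (no match yet)
Bit 22: prefix='000' (no match yet)
Bit 23: prefix='0001' -> emit 'j', reset

Answer: jjbppbcj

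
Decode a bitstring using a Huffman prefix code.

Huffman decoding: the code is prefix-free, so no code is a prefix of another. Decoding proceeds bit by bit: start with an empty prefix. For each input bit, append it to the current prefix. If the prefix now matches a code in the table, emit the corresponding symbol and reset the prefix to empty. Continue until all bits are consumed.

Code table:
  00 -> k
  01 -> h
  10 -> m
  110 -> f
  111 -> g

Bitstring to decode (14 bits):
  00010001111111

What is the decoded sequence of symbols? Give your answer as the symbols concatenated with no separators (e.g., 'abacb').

Answer: khkhgg

Derivation:
Bit 0: prefix='0' (no match yet)
Bit 1: prefix='00' -> emit 'k', reset
Bit 2: prefix='0' (no match yet)
Bit 3: prefix='01' -> emit 'h', reset
Bit 4: prefix='0' (no match yet)
Bit 5: prefix='00' -> emit 'k', reset
Bit 6: prefix='0' (no match yet)
Bit 7: prefix='01' -> emit 'h', reset
Bit 8: prefix='1' (no match yet)
Bit 9: prefix='11' (no match yet)
Bit 10: prefix='111' -> emit 'g', reset
Bit 11: prefix='1' (no match yet)
Bit 12: prefix='11' (no match yet)
Bit 13: prefix='111' -> emit 'g', reset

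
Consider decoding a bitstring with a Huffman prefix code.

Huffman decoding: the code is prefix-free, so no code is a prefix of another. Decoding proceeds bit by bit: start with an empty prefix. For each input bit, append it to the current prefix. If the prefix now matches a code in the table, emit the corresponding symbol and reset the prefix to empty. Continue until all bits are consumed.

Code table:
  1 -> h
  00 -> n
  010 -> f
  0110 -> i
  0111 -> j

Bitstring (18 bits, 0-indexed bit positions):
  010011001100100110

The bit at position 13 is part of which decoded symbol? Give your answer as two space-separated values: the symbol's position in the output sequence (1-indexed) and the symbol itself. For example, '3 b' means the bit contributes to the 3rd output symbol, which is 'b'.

Answer: 4 f

Derivation:
Bit 0: prefix='0' (no match yet)
Bit 1: prefix='01' (no match yet)
Bit 2: prefix='010' -> emit 'f', reset
Bit 3: prefix='0' (no match yet)
Bit 4: prefix='01' (no match yet)
Bit 5: prefix='011' (no match yet)
Bit 6: prefix='0110' -> emit 'i', reset
Bit 7: prefix='0' (no match yet)
Bit 8: prefix='01' (no match yet)
Bit 9: prefix='011' (no match yet)
Bit 10: prefix='0110' -> emit 'i', reset
Bit 11: prefix='0' (no match yet)
Bit 12: prefix='01' (no match yet)
Bit 13: prefix='010' -> emit 'f', reset
Bit 14: prefix='0' (no match yet)
Bit 15: prefix='01' (no match yet)
Bit 16: prefix='011' (no match yet)
Bit 17: prefix='0110' -> emit 'i', reset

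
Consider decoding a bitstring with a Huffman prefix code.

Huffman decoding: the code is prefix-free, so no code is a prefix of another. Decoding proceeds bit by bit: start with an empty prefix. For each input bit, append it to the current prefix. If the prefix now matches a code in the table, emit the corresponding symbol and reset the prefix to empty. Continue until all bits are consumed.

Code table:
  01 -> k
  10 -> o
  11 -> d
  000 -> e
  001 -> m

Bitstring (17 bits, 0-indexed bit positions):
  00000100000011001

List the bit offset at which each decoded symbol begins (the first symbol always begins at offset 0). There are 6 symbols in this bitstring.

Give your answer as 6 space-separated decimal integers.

Bit 0: prefix='0' (no match yet)
Bit 1: prefix='00' (no match yet)
Bit 2: prefix='000' -> emit 'e', reset
Bit 3: prefix='0' (no match yet)
Bit 4: prefix='00' (no match yet)
Bit 5: prefix='001' -> emit 'm', reset
Bit 6: prefix='0' (no match yet)
Bit 7: prefix='00' (no match yet)
Bit 8: prefix='000' -> emit 'e', reset
Bit 9: prefix='0' (no match yet)
Bit 10: prefix='00' (no match yet)
Bit 11: prefix='000' -> emit 'e', reset
Bit 12: prefix='1' (no match yet)
Bit 13: prefix='11' -> emit 'd', reset
Bit 14: prefix='0' (no match yet)
Bit 15: prefix='00' (no match yet)
Bit 16: prefix='001' -> emit 'm', reset

Answer: 0 3 6 9 12 14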